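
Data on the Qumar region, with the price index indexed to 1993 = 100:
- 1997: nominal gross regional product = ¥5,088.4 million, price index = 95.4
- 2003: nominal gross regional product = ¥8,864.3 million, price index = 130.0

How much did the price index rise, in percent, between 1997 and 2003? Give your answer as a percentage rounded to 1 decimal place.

36.3%

Price-level change = 130.0 / 95.4 − 1 = 0.3627.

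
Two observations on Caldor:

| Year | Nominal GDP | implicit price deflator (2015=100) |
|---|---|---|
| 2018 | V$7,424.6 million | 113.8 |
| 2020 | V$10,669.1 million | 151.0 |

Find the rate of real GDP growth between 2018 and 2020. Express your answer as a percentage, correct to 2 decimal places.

Real GDP 2018 = 7424.6 / 1.138 = 6524.25.
Real GDP 2020 = 10669.1 / 1.510 = 7065.63.
Real growth = 7065.63 / 6524.25 − 1 = 0.0830.

8.30%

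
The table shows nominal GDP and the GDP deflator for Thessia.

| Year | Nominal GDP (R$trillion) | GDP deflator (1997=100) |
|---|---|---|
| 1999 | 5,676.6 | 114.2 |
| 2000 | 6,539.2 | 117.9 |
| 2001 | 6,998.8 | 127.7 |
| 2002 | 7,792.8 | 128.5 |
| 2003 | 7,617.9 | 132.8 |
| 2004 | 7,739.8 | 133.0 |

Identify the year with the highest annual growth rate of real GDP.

2000: real = 6539.2/1.179 = 5546.40; growth vs 1999 (4970.75) = 11.58%.
2001: real = 6998.8/1.277 = 5480.66; growth vs 2000 (5546.40) = -1.19%.
2002: real = 7792.8/1.285 = 6064.44; growth vs 2001 (5480.66) = 10.65%.
2003: real = 7617.9/1.328 = 5736.37; growth vs 2002 (6064.44) = -5.41%.
2004: real = 7739.8/1.330 = 5819.40; growth vs 2003 (5736.37) = 1.45%.

2000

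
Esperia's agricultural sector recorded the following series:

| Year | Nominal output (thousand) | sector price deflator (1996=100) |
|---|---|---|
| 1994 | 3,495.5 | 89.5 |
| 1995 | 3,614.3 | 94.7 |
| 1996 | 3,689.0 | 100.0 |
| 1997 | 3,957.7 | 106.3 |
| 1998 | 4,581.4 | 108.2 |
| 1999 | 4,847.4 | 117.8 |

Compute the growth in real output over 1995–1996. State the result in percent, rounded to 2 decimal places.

-3.34%

Real output 1995 = 3614.3/0.947 = 3816.58.
Real output 1996 = 3689.0/1.000 = 3689.00.
Change = 3689.00/3816.58 − 1 = -0.0334.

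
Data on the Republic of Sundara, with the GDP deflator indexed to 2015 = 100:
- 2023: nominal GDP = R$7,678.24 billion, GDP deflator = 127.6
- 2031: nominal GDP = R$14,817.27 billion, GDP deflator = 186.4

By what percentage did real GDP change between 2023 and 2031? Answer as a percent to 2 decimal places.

32.10%

Deflate each year: 2023 → 7678.24/1.276 = 6017.43; 2031 → 14817.27/1.864 = 7949.18.
So real GDP changed by 7949.18/6017.43 − 1 = 0.3210, i.e. 32.10%.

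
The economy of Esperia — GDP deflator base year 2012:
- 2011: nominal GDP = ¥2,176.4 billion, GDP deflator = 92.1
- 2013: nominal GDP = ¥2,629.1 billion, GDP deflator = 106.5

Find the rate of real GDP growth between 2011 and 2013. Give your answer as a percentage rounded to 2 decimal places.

Deflate each year: 2011 → 2176.4/0.921 = 2363.08; 2013 → 2629.1/1.065 = 2468.64.
So real GDP changed by 2468.64/2363.08 − 1 = 0.0447, i.e. 4.47%.

4.47%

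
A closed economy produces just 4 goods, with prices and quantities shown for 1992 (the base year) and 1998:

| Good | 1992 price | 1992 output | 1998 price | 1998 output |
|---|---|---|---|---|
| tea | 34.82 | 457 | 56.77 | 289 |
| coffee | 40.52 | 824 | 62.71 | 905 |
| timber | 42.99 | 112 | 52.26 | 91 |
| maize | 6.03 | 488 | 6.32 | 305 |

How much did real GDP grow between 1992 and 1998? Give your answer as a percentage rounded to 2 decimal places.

-8.02%

Real GDP 1992 = Nominal GDP 1992 = 34.82·457 + 40.52·824 + 42.99·112 + 6.03·488 = 57058.74.
Real GDP 1998 (at 1992 prices) = 34.82·289 + 40.52·905 + 42.99·91 + 6.03·305 = 52484.82.
Real growth = 52484.82/57058.74 − 1 = -0.0802.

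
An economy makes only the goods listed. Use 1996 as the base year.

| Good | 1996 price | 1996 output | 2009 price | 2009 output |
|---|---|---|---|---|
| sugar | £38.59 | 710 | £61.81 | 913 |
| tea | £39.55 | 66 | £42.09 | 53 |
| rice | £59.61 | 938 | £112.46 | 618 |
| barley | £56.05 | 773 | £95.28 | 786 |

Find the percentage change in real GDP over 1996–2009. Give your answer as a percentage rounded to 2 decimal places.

Real GDP 1996 = Nominal GDP 1996 = 38.59·710 + 39.55·66 + 59.61·938 + 56.05·773 = 129250.03.
Real GDP 2009 (at 1996 prices) = 38.59·913 + 39.55·53 + 59.61·618 + 56.05·786 = 118223.10.
Real growth = 118223.10/129250.03 − 1 = -0.0853.

-8.53%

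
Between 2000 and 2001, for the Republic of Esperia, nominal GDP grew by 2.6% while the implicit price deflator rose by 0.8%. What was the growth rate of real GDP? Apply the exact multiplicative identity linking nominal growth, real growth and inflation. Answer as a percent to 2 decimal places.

(1 + g_nom) = (1 + g_real)(1 + π), so g_real = 1.0260 / 1.0080 − 1 = 0.01786.

1.79%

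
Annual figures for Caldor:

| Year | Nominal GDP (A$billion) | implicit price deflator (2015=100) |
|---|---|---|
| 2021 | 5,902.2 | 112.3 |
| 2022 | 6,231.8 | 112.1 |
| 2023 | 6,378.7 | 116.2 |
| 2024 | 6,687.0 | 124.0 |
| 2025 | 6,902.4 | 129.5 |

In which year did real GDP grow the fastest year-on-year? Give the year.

2022

2022: real = 6231.8/1.121 = 5559.14; growth vs 2021 (5255.74) = 5.77%.
2023: real = 6378.7/1.162 = 5489.41; growth vs 2022 (5559.14) = -1.25%.
2024: real = 6687.0/1.240 = 5392.74; growth vs 2023 (5489.41) = -1.76%.
2025: real = 6902.4/1.295 = 5330.04; growth vs 2024 (5392.74) = -1.16%.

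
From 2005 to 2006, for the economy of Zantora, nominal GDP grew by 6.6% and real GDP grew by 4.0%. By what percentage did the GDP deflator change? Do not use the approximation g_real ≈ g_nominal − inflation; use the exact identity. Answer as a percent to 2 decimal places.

(1 + g_nom) = (1 + g_real)(1 + π), so π = 1.0660 / 1.0400 − 1 = 0.02500.

2.50%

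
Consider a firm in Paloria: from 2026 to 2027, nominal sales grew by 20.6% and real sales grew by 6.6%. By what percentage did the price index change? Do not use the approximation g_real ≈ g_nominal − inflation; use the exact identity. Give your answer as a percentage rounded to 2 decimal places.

13.13%

(1 + g_nom) = (1 + g_real)(1 + π), so π = 1.2060 / 1.0660 − 1 = 0.13133.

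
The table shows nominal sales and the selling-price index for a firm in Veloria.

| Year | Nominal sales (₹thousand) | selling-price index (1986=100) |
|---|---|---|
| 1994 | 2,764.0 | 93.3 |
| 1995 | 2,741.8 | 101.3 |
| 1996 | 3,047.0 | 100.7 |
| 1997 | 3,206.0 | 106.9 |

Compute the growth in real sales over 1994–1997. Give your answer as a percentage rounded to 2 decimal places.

1.23%

Real sales 1994 = 2764.0/0.933 = 2962.49.
Real sales 1997 = 3206.0/1.069 = 2999.06.
Change = 2999.06/2962.49 − 1 = 0.0123.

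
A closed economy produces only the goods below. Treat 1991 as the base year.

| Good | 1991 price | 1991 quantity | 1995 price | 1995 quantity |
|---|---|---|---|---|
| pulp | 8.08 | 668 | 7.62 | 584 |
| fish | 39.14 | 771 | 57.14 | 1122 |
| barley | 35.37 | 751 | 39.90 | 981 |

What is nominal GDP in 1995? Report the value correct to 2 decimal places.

107703.06

Nominal GDP 1995 = Σ (p_1995 × q_1995) = 7.62·584 + 57.14·1122 + 39.90·981 = 107703.06.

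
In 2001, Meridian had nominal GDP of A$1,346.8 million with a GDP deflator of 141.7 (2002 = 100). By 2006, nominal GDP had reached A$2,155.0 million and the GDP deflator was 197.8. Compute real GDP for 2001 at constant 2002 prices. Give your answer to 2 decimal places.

A$950.46 million

Real GDP = Nominal / (GDP deflator/100) = 1346.8 / 1.417 = 950.46.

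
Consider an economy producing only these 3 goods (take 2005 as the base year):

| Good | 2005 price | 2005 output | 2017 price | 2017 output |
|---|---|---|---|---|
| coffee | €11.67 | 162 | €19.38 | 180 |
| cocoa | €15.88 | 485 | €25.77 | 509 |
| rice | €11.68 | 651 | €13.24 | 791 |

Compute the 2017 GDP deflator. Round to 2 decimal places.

Nominal GDP 2017 = 19.38·180 + 25.77·509 + 13.24·791 = 27078.17.
Real GDP 2017 (at 2005 prices) = 11.67·180 + 15.88·509 + 11.68·791 = 19422.40.
Deflator = Nominal/Real × 100 = 27078.17/19422.40 × 100 = 139.417.

139.42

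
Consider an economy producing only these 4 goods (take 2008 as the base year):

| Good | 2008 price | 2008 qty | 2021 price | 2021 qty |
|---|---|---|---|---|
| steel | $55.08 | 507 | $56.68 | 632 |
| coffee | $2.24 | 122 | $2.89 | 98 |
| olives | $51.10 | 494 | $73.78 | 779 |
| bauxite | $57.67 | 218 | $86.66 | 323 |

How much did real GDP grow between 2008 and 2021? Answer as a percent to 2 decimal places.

41.58%

Real GDP 2008 = Nominal GDP 2008 = 55.08·507 + 2.24·122 + 51.10·494 + 57.67·218 = 66014.30.
Real GDP 2021 (at 2008 prices) = 55.08·632 + 2.24·98 + 51.10·779 + 57.67·323 = 93464.39.
Real growth = 93464.39/66014.30 − 1 = 0.4158.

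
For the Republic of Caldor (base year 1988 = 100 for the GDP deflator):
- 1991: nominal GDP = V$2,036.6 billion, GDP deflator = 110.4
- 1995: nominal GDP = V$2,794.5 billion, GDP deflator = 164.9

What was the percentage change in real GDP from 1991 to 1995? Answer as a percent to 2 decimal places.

-8.14%

Deflate each year: 1991 → 2036.6/1.104 = 1844.75; 1995 → 2794.5/1.649 = 1694.66.
So real GDP changed by 1694.66/1844.75 − 1 = -0.0814, i.e. -8.14%.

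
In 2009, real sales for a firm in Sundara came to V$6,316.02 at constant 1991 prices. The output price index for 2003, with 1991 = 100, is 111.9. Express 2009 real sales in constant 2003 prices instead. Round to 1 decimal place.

Real sales in 2003 prices = Real sales in 1991 prices × (P_2003/P_1991) = 6316.02 × 1.119 = 7067.63.

V$7,067.6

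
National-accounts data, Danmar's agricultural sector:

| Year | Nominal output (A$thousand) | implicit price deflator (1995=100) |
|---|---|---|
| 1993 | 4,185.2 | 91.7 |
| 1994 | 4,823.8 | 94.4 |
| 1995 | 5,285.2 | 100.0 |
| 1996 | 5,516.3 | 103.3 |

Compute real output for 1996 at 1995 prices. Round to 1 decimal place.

Real output 1996 = 5516.3 / 1.033 = 5340.08.

A$5,340.1 thousand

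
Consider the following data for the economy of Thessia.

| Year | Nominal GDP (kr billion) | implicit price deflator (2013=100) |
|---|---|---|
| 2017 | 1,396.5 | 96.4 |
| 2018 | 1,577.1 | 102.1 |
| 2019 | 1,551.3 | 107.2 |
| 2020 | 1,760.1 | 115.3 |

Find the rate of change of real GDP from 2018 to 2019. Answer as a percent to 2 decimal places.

-6.32%

Real GDP 2018 = 1577.1/1.021 = 1544.66.
Real GDP 2019 = 1551.3/1.072 = 1447.11.
Change = 1447.11/1544.66 − 1 = -0.0632.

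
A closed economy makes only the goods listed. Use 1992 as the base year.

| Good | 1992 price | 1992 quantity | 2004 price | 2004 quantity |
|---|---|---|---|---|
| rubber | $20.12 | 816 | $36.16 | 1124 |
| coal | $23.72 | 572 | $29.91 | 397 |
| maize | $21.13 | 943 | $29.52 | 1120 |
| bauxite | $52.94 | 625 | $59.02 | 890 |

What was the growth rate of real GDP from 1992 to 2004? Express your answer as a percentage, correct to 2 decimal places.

Real GDP 1992 = Nominal GDP 1992 = 20.12·816 + 23.72·572 + 21.13·943 + 52.94·625 = 82998.85.
Real GDP 2004 (at 1992 prices) = 20.12·1124 + 23.72·397 + 21.13·1120 + 52.94·890 = 102813.92.
Real growth = 102813.92/82998.85 − 1 = 0.2387.

23.87%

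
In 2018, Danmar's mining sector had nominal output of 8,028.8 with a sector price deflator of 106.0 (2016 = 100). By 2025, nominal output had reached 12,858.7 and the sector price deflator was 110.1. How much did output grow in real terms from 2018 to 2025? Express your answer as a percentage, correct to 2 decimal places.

Real output 2018 = 8028.8 / 1.060 = 7574.34.
Real output 2025 = 12858.7 / 1.101 = 11679.11.
Real growth = 11679.11 / 7574.34 − 1 = 0.5419.

54.19%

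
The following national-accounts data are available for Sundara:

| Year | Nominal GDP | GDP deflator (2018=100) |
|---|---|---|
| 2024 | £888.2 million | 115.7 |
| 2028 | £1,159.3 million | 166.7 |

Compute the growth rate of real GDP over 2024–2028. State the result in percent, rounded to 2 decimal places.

-9.41%

Real GDP 2024 = 888.2 / 1.157 = 767.68.
Real GDP 2028 = 1159.3 / 1.667 = 695.44.
Real growth = 695.44 / 767.68 − 1 = -0.0941.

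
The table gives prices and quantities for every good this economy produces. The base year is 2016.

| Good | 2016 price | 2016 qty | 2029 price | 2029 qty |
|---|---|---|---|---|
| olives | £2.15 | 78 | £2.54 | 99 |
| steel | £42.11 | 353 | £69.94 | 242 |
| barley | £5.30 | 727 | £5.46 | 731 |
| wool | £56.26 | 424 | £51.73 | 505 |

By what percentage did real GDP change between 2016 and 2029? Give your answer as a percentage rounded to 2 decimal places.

Real GDP 2016 = Nominal GDP 2016 = 2.15·78 + 42.11·353 + 5.30·727 + 56.26·424 = 42739.87.
Real GDP 2029 (at 2016 prices) = 2.15·99 + 42.11·242 + 5.30·731 + 56.26·505 = 42689.07.
Real growth = 42689.07/42739.87 − 1 = -0.0012.

-0.12%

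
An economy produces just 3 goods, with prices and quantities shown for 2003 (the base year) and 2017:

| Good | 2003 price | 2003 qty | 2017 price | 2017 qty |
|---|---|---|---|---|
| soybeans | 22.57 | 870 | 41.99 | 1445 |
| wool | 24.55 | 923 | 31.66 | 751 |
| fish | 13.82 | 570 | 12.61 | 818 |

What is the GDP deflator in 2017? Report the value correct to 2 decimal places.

Nominal GDP 2017 = 41.99·1445 + 31.66·751 + 12.61·818 = 94767.19.
Real GDP 2017 (at 2003 prices) = 22.57·1445 + 24.55·751 + 13.82·818 = 62355.46.
Deflator = Nominal/Real × 100 = 94767.19/62355.46 × 100 = 151.979.

151.98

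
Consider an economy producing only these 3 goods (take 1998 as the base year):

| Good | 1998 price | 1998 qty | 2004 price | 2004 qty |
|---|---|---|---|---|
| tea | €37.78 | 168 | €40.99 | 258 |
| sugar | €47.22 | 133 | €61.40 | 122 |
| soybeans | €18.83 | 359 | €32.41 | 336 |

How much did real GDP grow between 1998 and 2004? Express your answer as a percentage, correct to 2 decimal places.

12.63%

Real GDP 1998 = Nominal GDP 1998 = 37.78·168 + 47.22·133 + 18.83·359 = 19387.27.
Real GDP 2004 (at 1998 prices) = 37.78·258 + 47.22·122 + 18.83·336 = 21834.96.
Real growth = 21834.96/19387.27 − 1 = 0.1263.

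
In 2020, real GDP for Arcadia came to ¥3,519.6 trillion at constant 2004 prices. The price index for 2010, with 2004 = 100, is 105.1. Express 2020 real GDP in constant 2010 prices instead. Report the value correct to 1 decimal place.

¥3,699.1 trillion

Real GDP in 2010 prices = Real GDP in 2004 prices × (P_2010/P_2004) = 3519.6 × 1.051 = 3699.10.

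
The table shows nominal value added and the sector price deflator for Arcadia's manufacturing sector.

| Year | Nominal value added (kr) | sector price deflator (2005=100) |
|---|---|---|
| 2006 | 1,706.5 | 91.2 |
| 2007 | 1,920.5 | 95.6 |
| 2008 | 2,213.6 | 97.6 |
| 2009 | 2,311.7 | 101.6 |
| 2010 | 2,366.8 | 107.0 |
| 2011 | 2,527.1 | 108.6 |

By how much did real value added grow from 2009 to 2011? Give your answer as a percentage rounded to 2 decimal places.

2.27%

Real value added 2009 = 2311.7/1.016 = 2275.30.
Real value added 2011 = 2527.1/1.086 = 2326.98.
Change = 2326.98/2275.30 − 1 = 0.0227.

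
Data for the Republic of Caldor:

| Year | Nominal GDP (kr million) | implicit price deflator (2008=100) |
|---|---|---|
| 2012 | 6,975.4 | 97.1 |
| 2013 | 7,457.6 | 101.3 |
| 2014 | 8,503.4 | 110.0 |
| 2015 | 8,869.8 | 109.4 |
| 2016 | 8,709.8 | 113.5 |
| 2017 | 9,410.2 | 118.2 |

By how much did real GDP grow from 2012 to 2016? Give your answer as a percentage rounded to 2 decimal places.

6.82%

Real GDP 2012 = 6975.4/0.971 = 7183.73.
Real GDP 2016 = 8709.8/1.135 = 7673.83.
Change = 7673.83/7183.73 − 1 = 0.0682.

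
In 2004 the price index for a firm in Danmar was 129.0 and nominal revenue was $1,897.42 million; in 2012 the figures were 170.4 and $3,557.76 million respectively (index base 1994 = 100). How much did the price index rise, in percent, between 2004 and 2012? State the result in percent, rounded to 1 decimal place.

32.1%

Price-level change = 170.4 / 129.0 − 1 = 0.3209.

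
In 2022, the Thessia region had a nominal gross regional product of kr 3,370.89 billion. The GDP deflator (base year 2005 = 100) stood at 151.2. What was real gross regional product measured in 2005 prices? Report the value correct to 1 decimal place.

Real gross regional product = Nominal / (GDP deflator/100) = 3370.89 / 1.512 = 2229.42.

kr 2,229.4 billion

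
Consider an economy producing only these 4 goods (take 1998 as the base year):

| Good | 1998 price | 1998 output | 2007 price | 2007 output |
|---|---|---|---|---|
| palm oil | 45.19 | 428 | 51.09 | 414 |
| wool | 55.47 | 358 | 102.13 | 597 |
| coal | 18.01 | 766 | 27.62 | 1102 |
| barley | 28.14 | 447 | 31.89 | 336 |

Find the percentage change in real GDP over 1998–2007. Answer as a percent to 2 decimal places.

Real GDP 1998 = Nominal GDP 1998 = 45.19·428 + 55.47·358 + 18.01·766 + 28.14·447 = 65573.82.
Real GDP 2007 (at 1998 prices) = 45.19·414 + 55.47·597 + 18.01·1102 + 28.14·336 = 81126.31.
Real growth = 81126.31/65573.82 − 1 = 0.2372.

23.72%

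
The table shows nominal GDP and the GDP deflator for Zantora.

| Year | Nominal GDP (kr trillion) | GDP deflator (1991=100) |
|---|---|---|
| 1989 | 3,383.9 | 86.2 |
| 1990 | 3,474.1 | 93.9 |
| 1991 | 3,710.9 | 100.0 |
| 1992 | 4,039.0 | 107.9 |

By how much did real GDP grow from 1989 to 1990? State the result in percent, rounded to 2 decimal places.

-5.75%

Real GDP 1989 = 3383.9/0.862 = 3925.64.
Real GDP 1990 = 3474.1/0.939 = 3699.79.
Change = 3699.79/3925.64 − 1 = -0.0575.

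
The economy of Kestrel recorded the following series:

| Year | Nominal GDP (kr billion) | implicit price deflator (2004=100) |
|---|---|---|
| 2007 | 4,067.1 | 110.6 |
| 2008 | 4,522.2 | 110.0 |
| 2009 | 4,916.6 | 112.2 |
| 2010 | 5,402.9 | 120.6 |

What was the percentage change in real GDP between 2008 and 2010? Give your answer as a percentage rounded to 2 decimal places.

8.97%

Real GDP 2008 = 4522.2/1.100 = 4111.09.
Real GDP 2010 = 5402.9/1.206 = 4480.02.
Change = 4480.02/4111.09 − 1 = 0.0897.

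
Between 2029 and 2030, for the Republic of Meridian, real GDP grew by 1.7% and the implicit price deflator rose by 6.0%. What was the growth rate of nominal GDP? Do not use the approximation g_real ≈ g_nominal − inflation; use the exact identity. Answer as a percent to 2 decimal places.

7.80%

(1 + g_nom) = (1 + g_real)(1 + π) = 1.0170 × 1.0600 = 1.07802.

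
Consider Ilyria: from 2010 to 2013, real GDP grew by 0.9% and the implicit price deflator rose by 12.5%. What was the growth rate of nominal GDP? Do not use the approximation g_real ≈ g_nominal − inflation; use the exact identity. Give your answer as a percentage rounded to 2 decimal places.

(1 + g_nom) = (1 + g_real)(1 + π) = 1.0090 × 1.1250 = 1.13513.

13.51%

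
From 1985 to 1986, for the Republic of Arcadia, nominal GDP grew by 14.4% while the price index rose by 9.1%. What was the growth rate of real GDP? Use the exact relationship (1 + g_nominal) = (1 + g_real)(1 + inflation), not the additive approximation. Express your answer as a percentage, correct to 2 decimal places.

4.86%

(1 + g_nom) = (1 + g_real)(1 + π), so g_real = 1.1440 / 1.0910 − 1 = 0.04858.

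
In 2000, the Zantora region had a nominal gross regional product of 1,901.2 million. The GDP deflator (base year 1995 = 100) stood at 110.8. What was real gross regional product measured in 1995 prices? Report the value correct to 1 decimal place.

Real gross regional product = Nominal / (GDP deflator/100) = 1901.2 / 1.108 = 1715.88.

1,715.9 million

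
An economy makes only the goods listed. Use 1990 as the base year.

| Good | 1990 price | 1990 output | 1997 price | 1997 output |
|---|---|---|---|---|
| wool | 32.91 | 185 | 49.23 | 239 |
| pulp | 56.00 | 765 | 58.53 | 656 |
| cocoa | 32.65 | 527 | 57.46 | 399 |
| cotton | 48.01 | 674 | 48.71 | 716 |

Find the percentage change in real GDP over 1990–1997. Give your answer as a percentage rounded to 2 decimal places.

Real GDP 1990 = Nominal GDP 1990 = 32.91·185 + 56.00·765 + 32.65·527 + 48.01·674 = 98493.64.
Real GDP 1997 (at 1990 prices) = 32.91·239 + 56.00·656 + 32.65·399 + 48.01·716 = 92004.00.
Real growth = 92004.00/98493.64 − 1 = -0.0659.

-6.59%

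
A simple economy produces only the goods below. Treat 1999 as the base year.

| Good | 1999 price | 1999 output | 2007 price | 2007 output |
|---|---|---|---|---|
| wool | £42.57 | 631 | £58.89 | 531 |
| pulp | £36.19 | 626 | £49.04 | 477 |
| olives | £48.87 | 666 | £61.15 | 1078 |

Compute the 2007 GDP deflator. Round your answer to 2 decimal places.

130.29

Nominal GDP 2007 = 58.89·531 + 49.04·477 + 61.15·1078 = 120582.37.
Real GDP 2007 (at 1999 prices) = 42.57·531 + 36.19·477 + 48.87·1078 = 92549.16.
Deflator = Nominal/Real × 100 = 120582.37/92549.16 × 100 = 130.290.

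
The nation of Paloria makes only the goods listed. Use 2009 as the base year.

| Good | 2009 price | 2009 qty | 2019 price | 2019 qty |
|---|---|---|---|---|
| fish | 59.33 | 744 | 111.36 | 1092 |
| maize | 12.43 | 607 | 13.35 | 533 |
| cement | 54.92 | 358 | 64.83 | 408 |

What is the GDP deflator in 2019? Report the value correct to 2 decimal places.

Nominal GDP 2019 = 111.36·1092 + 13.35·533 + 64.83·408 = 155171.31.
Real GDP 2019 (at 2009 prices) = 59.33·1092 + 12.43·533 + 54.92·408 = 93820.91.
Deflator = Nominal/Real × 100 = 155171.31/93820.91 × 100 = 165.391.

165.39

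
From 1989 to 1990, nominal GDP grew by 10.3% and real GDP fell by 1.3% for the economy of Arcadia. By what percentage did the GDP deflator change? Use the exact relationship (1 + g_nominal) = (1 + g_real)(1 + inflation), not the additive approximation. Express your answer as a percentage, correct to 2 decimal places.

(1 + g_nom) = (1 + g_real)(1 + π), so π = 1.1030 / 0.9870 − 1 = 0.11753.

11.75%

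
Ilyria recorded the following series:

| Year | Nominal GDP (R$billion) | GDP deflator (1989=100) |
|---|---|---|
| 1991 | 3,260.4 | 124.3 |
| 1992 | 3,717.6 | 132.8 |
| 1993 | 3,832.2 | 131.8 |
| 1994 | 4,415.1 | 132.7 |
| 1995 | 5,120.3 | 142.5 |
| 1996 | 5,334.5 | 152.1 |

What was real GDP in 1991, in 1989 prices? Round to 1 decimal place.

R$2,623.0 billion

Real GDP 1991 = 3260.4 / 1.243 = 2623.01.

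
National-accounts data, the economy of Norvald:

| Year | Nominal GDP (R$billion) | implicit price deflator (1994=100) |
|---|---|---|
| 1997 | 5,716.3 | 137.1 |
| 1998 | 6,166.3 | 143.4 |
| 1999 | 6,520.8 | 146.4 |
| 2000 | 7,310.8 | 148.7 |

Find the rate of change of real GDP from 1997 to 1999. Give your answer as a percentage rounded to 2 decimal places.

Real GDP 1997 = 5716.3/1.371 = 4169.44.
Real GDP 1999 = 6520.8/1.464 = 4454.10.
Change = 4454.10/4169.44 − 1 = 0.0683.

6.83%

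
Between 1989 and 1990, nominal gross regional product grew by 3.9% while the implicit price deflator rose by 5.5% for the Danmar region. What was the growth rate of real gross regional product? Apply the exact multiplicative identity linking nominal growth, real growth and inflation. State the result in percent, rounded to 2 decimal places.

-1.52%

(1 + g_nom) = (1 + g_real)(1 + π), so g_real = 1.0390 / 1.0550 − 1 = -0.01517.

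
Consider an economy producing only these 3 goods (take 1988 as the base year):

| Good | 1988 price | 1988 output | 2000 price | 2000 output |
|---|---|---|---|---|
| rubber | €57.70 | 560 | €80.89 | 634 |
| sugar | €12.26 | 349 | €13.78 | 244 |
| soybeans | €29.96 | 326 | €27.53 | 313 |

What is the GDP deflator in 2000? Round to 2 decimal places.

129.24

Nominal GDP 2000 = 80.89·634 + 13.78·244 + 27.53·313 = 63263.47.
Real GDP 2000 (at 1988 prices) = 57.70·634 + 12.26·244 + 29.96·313 = 48950.72.
Deflator = Nominal/Real × 100 = 63263.47/48950.72 × 100 = 129.239.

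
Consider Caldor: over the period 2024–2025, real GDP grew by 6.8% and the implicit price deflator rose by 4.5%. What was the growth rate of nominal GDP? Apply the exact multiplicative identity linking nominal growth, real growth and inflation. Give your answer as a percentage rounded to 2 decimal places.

(1 + g_nom) = (1 + g_real)(1 + π) = 1.0680 × 1.0450 = 1.11606.

11.61%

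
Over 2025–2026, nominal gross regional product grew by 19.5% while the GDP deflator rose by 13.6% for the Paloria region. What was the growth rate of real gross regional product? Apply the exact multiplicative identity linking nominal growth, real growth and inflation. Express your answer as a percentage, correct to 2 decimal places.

(1 + g_nom) = (1 + g_real)(1 + π), so g_real = 1.1950 / 1.1360 − 1 = 0.05194.

5.19%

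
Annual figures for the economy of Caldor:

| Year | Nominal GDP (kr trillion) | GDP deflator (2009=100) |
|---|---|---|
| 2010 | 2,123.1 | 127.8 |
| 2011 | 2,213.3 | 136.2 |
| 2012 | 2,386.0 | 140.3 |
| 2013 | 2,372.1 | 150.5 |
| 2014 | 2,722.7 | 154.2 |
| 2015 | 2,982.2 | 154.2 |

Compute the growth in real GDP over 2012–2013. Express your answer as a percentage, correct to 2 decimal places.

Real GDP 2012 = 2386.0/1.403 = 1700.64.
Real GDP 2013 = 2372.1/1.505 = 1576.15.
Change = 1576.15/1700.64 − 1 = -0.0732.

-7.32%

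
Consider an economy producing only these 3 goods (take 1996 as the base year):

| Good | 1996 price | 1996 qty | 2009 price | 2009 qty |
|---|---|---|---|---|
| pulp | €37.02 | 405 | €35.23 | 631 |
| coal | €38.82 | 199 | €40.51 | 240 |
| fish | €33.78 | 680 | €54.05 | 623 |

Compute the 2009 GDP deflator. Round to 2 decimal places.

122.16

Nominal GDP 2009 = 35.23·631 + 40.51·240 + 54.05·623 = 65625.68.
Real GDP 2009 (at 1996 prices) = 37.02·631 + 38.82·240 + 33.78·623 = 53721.36.
Deflator = Nominal/Real × 100 = 65625.68/53721.36 × 100 = 122.159.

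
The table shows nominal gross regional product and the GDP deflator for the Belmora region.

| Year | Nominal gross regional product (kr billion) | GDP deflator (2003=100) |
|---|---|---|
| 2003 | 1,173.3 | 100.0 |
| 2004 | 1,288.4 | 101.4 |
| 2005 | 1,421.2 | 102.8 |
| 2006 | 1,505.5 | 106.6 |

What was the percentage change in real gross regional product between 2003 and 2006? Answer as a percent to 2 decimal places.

Real gross regional product 2003 = 1173.3/1.000 = 1173.30.
Real gross regional product 2006 = 1505.5/1.066 = 1412.29.
Change = 1412.29/1173.30 − 1 = 0.2037.

20.37%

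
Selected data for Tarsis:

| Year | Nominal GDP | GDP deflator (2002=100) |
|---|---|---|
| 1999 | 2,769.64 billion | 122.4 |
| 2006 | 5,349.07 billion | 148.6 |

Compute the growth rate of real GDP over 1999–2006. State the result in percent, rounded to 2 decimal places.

59.08%

Deflate each year: 1999 → 2769.64/1.224 = 2262.78; 2006 → 5349.07/1.486 = 3599.64.
So real GDP changed by 3599.64/2262.78 − 1 = 0.5908, i.e. 59.08%.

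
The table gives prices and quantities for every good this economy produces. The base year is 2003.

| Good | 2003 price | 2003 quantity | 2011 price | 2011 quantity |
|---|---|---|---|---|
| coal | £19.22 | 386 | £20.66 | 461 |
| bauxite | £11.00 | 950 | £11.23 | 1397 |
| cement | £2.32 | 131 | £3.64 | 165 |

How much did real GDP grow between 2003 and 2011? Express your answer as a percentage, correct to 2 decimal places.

Real GDP 2003 = Nominal GDP 2003 = 19.22·386 + 11.00·950 + 2.32·131 = 18172.84.
Real GDP 2011 (at 2003 prices) = 19.22·461 + 11.00·1397 + 2.32·165 = 24610.22.
Real growth = 24610.22/18172.84 − 1 = 0.3542.

35.42%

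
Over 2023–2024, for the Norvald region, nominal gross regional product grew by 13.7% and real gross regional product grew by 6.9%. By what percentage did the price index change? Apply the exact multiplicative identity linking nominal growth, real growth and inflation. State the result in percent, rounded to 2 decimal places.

(1 + g_nom) = (1 + g_real)(1 + π), so π = 1.1370 / 1.0690 − 1 = 0.06361.

6.36%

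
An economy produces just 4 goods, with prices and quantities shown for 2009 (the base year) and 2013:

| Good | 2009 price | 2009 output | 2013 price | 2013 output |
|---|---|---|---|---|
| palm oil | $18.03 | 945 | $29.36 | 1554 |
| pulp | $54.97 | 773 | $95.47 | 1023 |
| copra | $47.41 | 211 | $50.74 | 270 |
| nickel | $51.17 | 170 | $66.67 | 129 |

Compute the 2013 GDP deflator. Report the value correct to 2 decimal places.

Nominal GDP 2013 = 29.36·1554 + 95.47·1023 + 50.74·270 + 66.67·129 = 165591.48.
Real GDP 2013 (at 2009 prices) = 18.03·1554 + 54.97·1023 + 47.41·270 + 51.17·129 = 103654.56.
Deflator = Nominal/Real × 100 = 165591.48/103654.56 × 100 = 159.753.

159.75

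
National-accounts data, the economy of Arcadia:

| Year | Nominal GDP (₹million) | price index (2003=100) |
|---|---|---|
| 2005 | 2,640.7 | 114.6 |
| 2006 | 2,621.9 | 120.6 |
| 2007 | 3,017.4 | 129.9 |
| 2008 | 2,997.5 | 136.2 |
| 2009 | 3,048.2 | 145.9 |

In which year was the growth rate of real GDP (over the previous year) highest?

2007

2006: real = 2621.9/1.206 = 2174.05; growth vs 2005 (2304.28) = -5.65%.
2007: real = 3017.4/1.299 = 2322.86; growth vs 2006 (2174.05) = 6.84%.
2008: real = 2997.5/1.362 = 2200.81; growth vs 2007 (2322.86) = -5.25%.
2009: real = 3048.2/1.459 = 2089.24; growth vs 2008 (2200.81) = -5.07%.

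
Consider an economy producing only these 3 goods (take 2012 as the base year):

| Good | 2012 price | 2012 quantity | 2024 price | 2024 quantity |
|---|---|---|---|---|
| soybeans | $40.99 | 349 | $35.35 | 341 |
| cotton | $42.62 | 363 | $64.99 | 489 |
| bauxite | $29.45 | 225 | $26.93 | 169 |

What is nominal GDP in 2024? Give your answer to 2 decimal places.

Nominal GDP 2024 = Σ (p_2024 × q_2024) = 35.35·341 + 64.99·489 + 26.93·169 = 48385.63.

$48385.63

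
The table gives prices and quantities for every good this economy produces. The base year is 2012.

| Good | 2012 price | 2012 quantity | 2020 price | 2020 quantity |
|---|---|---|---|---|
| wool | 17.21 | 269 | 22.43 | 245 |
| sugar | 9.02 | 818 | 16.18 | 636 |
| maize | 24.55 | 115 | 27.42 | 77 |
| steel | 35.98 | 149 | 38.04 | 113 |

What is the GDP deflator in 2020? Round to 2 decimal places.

Nominal GDP 2020 = 22.43·245 + 16.18·636 + 27.42·77 + 38.04·113 = 22195.69.
Real GDP 2020 (at 2012 prices) = 17.21·245 + 9.02·636 + 24.55·77 + 35.98·113 = 15909.26.
Deflator = Nominal/Real × 100 = 22195.69/15909.26 × 100 = 139.514.

139.51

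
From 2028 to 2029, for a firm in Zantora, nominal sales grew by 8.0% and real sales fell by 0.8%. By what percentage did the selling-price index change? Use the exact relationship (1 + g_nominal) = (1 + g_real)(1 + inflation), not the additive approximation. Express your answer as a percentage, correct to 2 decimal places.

8.87%

(1 + g_nom) = (1 + g_real)(1 + π), so π = 1.0800 / 0.9920 − 1 = 0.08871.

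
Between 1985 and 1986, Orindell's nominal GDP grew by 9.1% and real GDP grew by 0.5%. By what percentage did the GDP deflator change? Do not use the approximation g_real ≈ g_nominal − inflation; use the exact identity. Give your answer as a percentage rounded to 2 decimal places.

8.56%

(1 + g_nom) = (1 + g_real)(1 + π), so π = 1.0910 / 1.0050 − 1 = 0.08557.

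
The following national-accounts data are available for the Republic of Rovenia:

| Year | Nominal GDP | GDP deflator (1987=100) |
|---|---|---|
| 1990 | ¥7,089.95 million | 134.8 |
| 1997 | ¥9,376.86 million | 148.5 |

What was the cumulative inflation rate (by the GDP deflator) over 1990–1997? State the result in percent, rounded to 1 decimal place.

10.2%

Price-level change = 148.5 / 134.8 − 1 = 0.1016.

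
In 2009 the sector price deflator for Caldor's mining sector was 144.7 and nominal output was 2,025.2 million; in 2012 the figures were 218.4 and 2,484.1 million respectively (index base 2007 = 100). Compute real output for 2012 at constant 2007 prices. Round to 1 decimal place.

1,137.4 million

Real output = Nominal / (sector price deflator/100) = 2484.1 / 2.184 = 1137.41.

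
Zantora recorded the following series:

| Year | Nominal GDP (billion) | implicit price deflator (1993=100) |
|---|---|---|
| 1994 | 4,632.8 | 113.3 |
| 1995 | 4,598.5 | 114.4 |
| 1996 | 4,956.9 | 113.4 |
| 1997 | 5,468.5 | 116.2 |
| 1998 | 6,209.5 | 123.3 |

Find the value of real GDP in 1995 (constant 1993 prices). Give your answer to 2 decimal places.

4,019.67 billion

Real GDP 1995 = 4598.5 / 1.144 = 4019.67.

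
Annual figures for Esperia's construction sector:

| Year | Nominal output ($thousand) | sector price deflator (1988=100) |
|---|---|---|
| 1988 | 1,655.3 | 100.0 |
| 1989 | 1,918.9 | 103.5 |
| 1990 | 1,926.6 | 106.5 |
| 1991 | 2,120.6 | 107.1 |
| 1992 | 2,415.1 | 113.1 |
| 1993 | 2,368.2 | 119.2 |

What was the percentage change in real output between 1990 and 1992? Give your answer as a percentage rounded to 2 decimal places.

18.04%

Real output 1990 = 1926.6/1.065 = 1809.01.
Real output 1992 = 2415.1/1.131 = 2135.37.
Change = 2135.37/1809.01 − 1 = 0.1804.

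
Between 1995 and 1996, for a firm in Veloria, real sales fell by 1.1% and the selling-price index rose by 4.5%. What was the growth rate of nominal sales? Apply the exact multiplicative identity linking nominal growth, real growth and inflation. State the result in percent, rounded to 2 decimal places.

3.35%

(1 + g_nom) = (1 + g_real)(1 + π) = 0.9890 × 1.0450 = 1.03351.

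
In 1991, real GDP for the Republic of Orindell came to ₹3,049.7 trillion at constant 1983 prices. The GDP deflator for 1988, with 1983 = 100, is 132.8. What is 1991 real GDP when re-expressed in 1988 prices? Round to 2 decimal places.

Real GDP in 1988 prices = Real GDP in 1983 prices × (P_1988/P_1983) = 3049.7 × 1.328 = 4050.00.

₹4,050.00 trillion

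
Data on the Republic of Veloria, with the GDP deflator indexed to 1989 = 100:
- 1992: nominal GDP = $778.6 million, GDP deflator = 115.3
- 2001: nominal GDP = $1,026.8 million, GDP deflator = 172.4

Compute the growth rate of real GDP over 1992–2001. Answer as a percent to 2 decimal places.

-11.80%

Real GDP 1992 = 778.6 / 1.153 = 675.28.
Real GDP 2001 = 1026.8 / 1.724 = 595.59.
Real growth = 595.59 / 675.28 − 1 = -0.1180.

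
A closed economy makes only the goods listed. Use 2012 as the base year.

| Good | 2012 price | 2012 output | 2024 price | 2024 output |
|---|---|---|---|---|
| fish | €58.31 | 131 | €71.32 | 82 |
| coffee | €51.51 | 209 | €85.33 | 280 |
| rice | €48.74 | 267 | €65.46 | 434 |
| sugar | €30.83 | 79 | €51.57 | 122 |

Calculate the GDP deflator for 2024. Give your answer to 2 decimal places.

146.06

Nominal GDP 2024 = 71.32·82 + 85.33·280 + 65.46·434 + 51.57·122 = 64441.82.
Real GDP 2024 (at 2012 prices) = 58.31·82 + 51.51·280 + 48.74·434 + 30.83·122 = 44118.64.
Deflator = Nominal/Real × 100 = 64441.82/44118.64 × 100 = 146.065.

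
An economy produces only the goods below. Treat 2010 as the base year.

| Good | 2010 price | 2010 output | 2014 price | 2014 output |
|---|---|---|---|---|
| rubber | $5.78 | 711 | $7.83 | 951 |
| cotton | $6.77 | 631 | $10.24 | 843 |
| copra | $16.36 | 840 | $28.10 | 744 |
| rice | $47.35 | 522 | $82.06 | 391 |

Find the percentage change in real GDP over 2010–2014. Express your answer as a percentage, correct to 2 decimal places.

Real GDP 2010 = Nominal GDP 2010 = 5.78·711 + 6.77·631 + 16.36·840 + 47.35·522 = 46840.55.
Real GDP 2014 (at 2010 prices) = 5.78·951 + 6.77·843 + 16.36·744 + 47.35·391 = 41889.58.
Real growth = 41889.58/46840.55 − 1 = -0.1057.

-10.57%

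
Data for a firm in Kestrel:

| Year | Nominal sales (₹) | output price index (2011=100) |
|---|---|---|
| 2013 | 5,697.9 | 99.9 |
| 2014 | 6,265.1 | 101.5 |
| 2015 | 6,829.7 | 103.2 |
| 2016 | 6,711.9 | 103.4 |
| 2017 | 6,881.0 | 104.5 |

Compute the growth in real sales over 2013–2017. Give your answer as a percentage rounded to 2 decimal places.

Real sales 2013 = 5697.9/0.999 = 5703.60.
Real sales 2017 = 6881.0/1.045 = 6584.69.
Change = 6584.69/5703.60 − 1 = 0.1545.

15.45%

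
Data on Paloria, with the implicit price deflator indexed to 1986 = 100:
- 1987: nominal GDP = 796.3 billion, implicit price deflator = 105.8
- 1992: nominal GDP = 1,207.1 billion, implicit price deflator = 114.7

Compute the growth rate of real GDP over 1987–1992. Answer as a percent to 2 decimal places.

39.83%

Real GDP 1987 = 796.3 / 1.058 = 752.65.
Real GDP 1992 = 1207.1 / 1.147 = 1052.40.
Real growth = 1052.40 / 752.65 − 1 = 0.3983.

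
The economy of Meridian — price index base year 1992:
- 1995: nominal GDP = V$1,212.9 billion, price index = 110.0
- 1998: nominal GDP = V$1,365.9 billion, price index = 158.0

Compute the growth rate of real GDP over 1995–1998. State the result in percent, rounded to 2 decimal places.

-21.60%

Deflate each year: 1995 → 1212.9/1.100 = 1102.64; 1998 → 1365.9/1.580 = 864.49.
So real GDP changed by 864.49/1102.64 − 1 = -0.2160, i.e. -21.60%.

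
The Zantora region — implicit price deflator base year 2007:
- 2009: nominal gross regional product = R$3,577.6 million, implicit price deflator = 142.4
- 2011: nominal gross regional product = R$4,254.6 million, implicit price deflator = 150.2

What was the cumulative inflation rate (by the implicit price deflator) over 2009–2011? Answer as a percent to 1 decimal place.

5.5%

Price-level change = 150.2 / 142.4 − 1 = 0.0548.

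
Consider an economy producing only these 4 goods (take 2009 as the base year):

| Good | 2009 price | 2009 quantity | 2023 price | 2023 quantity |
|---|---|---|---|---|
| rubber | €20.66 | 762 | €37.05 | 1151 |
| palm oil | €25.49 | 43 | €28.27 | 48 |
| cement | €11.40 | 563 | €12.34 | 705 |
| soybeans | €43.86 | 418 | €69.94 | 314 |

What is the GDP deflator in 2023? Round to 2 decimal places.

159.49

Nominal GDP 2023 = 37.05·1151 + 28.27·48 + 12.34·705 + 69.94·314 = 74662.37.
Real GDP 2023 (at 2009 prices) = 20.66·1151 + 25.49·48 + 11.40·705 + 43.86·314 = 46812.22.
Deflator = Nominal/Real × 100 = 74662.37/46812.22 × 100 = 159.493.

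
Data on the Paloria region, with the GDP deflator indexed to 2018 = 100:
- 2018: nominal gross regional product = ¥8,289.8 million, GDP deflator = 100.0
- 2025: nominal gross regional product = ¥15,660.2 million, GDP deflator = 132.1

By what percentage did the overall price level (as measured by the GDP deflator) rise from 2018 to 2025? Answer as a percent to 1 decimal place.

Price-level change = 132.1 / 100.0 − 1 = 0.3210.

32.1%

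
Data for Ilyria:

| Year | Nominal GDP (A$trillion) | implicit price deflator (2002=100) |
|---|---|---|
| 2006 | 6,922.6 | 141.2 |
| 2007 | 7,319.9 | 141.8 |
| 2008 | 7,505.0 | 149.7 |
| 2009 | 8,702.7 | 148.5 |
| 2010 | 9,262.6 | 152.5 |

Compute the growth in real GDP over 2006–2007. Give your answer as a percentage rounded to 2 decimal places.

5.29%

Real GDP 2006 = 6922.6/1.412 = 4902.69.
Real GDP 2007 = 7319.9/1.418 = 5162.13.
Change = 5162.13/4902.69 − 1 = 0.0529.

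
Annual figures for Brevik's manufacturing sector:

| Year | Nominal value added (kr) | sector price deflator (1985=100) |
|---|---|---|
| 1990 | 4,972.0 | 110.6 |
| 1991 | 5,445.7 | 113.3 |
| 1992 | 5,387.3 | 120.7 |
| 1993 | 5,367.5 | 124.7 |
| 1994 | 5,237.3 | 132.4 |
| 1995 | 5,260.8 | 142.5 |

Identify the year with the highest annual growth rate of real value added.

1991

1991: real = 5445.7/1.133 = 4806.44; growth vs 1990 (4495.48) = 6.92%.
1992: real = 5387.3/1.207 = 4463.38; growth vs 1991 (4806.44) = -7.14%.
1993: real = 5367.5/1.247 = 4304.33; growth vs 1992 (4463.38) = -3.56%.
1994: real = 5237.3/1.324 = 3955.66; growth vs 1993 (4304.33) = -8.10%.
1995: real = 5260.8/1.425 = 3691.79; growth vs 1994 (3955.66) = -6.67%.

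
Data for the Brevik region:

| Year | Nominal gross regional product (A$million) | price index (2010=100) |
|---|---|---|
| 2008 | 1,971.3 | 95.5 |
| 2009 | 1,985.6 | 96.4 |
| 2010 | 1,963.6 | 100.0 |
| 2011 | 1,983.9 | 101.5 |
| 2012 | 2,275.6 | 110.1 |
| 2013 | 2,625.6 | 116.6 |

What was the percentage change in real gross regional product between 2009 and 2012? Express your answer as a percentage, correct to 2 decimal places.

0.34%

Real gross regional product 2009 = 1985.6/0.964 = 2059.75.
Real gross regional product 2012 = 2275.6/1.101 = 2066.85.
Change = 2066.85/2059.75 − 1 = 0.0034.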